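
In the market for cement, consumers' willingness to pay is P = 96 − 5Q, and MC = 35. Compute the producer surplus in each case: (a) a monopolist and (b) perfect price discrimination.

Monopoly: PS = 186.05; Perfect PD: PS = 372.1

The monopolist equates marginal revenue to marginal cost: 96 − 10Q = 35, so Q = 6.1. From demand, P = 65.5.
PS = (65.5 − 35)·6.1 = 186.05.
With perfect price discrimination, output is the efficient level Q = 12.2 (where demand meets MC), but every buyer pays their willingness to pay: CS = 0 and PS = total surplus.
PS = ½·(96 − 35)·12.2 = 372.1.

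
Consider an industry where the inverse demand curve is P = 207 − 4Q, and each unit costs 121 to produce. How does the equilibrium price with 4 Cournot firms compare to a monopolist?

In a 4-firm Cournot equilibrium, symmetry and the first-order condition give q = (207 − 121)/(20) = 4.3. So Q = 17.2 and P = 138.2.
Monopoly sets MR = MC: 207 − 8Q = 121 ⇒ Q = 10.75, P = 207 − 4·10.75 = 164.

Cournot: P = 138.2; Monopoly: P = 164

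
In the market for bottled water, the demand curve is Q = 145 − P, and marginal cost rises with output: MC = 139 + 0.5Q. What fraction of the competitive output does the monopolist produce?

Q_m/Q_c = 0.6

Inverting demand: P = 145 − Q.
Monopoly sets MR = MC: 145 − 2Q = 139 + 0.5Q ⇒ Q = 2.4, P = 145 − 2.4 = 142.6.
Under competition P = MC: 145 − Q = 139 + 0.5Q ⇒ Q = 4, P = 141.
Ratio Q_m/Q_c = 2.4/4 = 0.6.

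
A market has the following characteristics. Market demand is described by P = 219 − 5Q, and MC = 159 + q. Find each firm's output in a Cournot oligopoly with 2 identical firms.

With 2 symmetric Cournot firms, each firm's FOC gives 219 − 15q = 159 + q, so q = 3.75, Q = 2·3.75 = 7.5, and P = 181.5.

q_i = 3.75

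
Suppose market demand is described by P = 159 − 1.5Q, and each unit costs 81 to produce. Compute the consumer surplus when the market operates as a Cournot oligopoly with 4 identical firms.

In a 4-firm Cournot equilibrium, symmetry and the first-order condition give q = (159 − 81)/(7.5) = 10.4. So Q = 41.6 and P = 96.6.
CS = ½·(159 − 96.6)·41.6 = 1297.92.

CS = 1297.92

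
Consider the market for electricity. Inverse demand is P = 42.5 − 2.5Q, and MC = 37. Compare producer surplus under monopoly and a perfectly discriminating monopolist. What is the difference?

A monopolist chooses Q where MR = MC. MR = 42.5 − 5Q; setting this equal to 37 gives Q = 1.1 and P = 39.75.
PS = (39.75 − 37)·1.1 = 3.025.
A perfectly discriminating monopolist sells every unit with P(Q) ≥ MC(Q), so output equals the competitive quantity Q = 2.2. Each buyer pays their reservation price, so CS = 0 and the firm captures all surplus.
PS = ½·(42.5 − 37)·2.2 = 6.05.
Change in producer surplus: 6.05 − 3.025 = 3.025.

PS rises by 3.025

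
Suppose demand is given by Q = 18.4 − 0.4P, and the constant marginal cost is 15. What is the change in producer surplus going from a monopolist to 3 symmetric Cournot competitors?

PS falls by 24.025

Inverting demand: P = 46 − 2.5Q.
The monopolist equates marginal revenue to marginal cost: 46 − 5Q = 15, so Q = 6.2. From demand, P = 30.5.
PS = (30.5 − 15)·6.2 = 96.1.
In a 3-firm Cournot equilibrium, symmetry and the first-order condition give q = (46 − 15)/(10) = 3.1. So Q = 9.3 and P = 22.75.
PS = (22.75 − 15)·9.3 = 72.075.
Change in producer surplus: 72.075 − 96.1 = −24.025.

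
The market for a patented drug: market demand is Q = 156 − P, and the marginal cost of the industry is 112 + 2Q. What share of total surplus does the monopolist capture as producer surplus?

PS/TS = 0.8

Inverting demand: P = 156 − Q.
A monopolist chooses Q where MR = MC. MR = 156 − 2Q; setting this equal to 112 + 2Q gives Q = 11 and P = 145.
CS = ½·(156 − 145)·11 = 60.5.
PS = P·Q − VC(Q) = 145·11 − (112·11 + ½·2·11²) = 242.
Share captured = PS/TS = 242/302.5 = 0.8.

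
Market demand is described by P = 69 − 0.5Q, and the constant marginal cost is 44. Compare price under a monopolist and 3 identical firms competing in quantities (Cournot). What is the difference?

P falls by 6.25

Monopoly sets MR = MC: 69 − Q = 44 ⇒ Q = 25, P = 69 − 0.5·25 = 56.5.
With 3 symmetric Cournot firms, each firm's FOC gives 69 − 2q = 44, so q = 12.5, Q = 3·12.5 = 37.5, and P = 50.25.
Change in price: 50.25 − 56.5 = −6.25.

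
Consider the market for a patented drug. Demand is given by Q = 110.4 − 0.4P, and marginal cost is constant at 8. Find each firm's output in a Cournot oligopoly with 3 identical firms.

Inverting demand: P = 276 − 2.5Q.
In a 3-firm Cournot equilibrium, symmetry and the first-order condition give q = (276 − 8)/(10) = 26.8. So Q = 80.4 and P = 75.

q_i = 26.8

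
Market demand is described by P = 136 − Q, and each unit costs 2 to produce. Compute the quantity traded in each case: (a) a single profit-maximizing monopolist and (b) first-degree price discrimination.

A monopolist chooses Q where MR = MC. MR = 136 − 2Q; setting this equal to 2 gives Q = 67 and P = 69.
A perfectly discriminating monopolist sells every unit with P(Q) ≥ MC(Q), so output equals the competitive quantity Q = 134. Each buyer pays their reservation price, so CS = 0 and the firm captures all surplus.

Monopoly: Q = 67; Perfect PD: Q = 134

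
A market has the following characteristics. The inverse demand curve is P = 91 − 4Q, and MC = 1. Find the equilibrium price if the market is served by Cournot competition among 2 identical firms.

With 2 symmetric Cournot firms, each firm's FOC gives 91 − 12q = 1, so q = 7.5, Q = 2·7.5 = 15, and P = 31.

P = 31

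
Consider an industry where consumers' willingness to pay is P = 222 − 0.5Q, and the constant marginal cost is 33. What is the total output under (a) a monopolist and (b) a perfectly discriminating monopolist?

A monopolist chooses Q where MR = MC. MR = 222 − Q; setting this equal to 33 gives Q = 189 and P = 127.5.
Under first-degree price discrimination the firm charges each unit its demand price and produces up to where P = MC, i.e. Q = 378. Consumer surplus is zero; producer surplus equals total surplus.

Monopoly: Q = 189; Perfect PD: Q = 378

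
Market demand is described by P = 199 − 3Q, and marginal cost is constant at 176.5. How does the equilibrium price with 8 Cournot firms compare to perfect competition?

Cournot: P = 179; Competition: P = 176.5

With 8 symmetric Cournot firms, each firm's FOC gives 199 − 27q = 176.5, so q = 5/6, Q = 8·5/6 = 20/3, and P = 179.
Under competition P = MC = 176.5, so Q = (199 − 176.5)/3 = 7.5.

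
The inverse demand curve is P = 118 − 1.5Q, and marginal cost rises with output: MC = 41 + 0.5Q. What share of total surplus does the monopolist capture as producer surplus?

PS/TS = 0.7

A monopolist chooses Q where MR = MC. MR = 118 − 3Q; setting this equal to 41 + 0.5Q gives Q = 22 and P = 85.
CS = ½·(118 − 85)·22 = 363.
PS = P·Q − VC(Q) = 85·22 − (41·22 + ½·0.5·22²) = 847.
Share captured = PS/TS = 847/1210 = 0.7.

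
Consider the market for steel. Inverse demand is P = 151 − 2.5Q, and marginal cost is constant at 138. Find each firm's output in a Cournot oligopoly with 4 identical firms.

Cournot with 4 identical firms: the symmetric best-response condition is 151 − 12.5q = 138. Each firm produces q = 1.04, total output Q = 4.16, price P = 140.6.

q_i = 1.04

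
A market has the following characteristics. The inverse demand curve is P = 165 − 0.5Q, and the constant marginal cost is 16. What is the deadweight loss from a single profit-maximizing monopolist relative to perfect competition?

DWL = 5550.25

Perfect competition: P = MC = 16, so 165 − 0.5Q = 16 and Q = 298.
Monopoly sets MR = MC: 165 − Q = 16 ⇒ Q = 149, P = 165 − 0.5·149 = 90.5.
DWL is the triangle between Q = 149 and Q = 298: ½·(298 − 149)·(90.5 − 16) = 5550.25.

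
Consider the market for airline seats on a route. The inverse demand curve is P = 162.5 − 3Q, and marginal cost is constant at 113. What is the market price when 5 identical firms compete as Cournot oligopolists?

Cournot with 5 identical firms: the symmetric best-response condition is 162.5 − 18q = 113. Each firm produces q = 2.75, total output Q = 13.75, price P = 121.25.

P = 121.25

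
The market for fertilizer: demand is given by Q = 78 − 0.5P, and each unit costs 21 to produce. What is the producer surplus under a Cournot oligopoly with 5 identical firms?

PS = 1265.625

Inverting demand: P = 156 − 2Q.
Cournot with 5 identical firms: the symmetric best-response condition is 156 − 12q = 21. Each firm produces q = 11.25, total output Q = 56.25, price P = 43.5.
PS = (43.5 − 21)·56.25 = 1265.625.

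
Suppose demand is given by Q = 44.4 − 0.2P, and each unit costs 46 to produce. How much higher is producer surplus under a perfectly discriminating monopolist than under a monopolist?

PS rises by 1548.8

Inverting demand: P = 222 − 5Q.
Monopoly sets MR = MC: 222 − 10Q = 46 ⇒ Q = 17.6, P = 222 − 5·17.6 = 134.
PS = (134 − 46)·17.6 = 1548.8.
Under first-degree price discrimination the firm charges each unit its demand price and produces up to where P = MC, i.e. Q = 35.2. Consumer surplus is zero; producer surplus equals total surplus.
PS = ½·(222 − 46)·35.2 = 3097.6.
Change in producer surplus: 3097.6 − 1548.8 = 1548.8.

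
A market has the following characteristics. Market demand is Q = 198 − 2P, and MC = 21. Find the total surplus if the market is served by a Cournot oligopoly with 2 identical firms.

TS = 5408

Inverting demand: P = 99 − 0.5Q.
In a 2-firm Cournot equilibrium, symmetry and the first-order condition give q = (99 − 21)/(1.5) = 52. So Q = 104 and P = 47.
CS = ½·(99 − 47)·104 = 2704; PS = (47 − 21)·104 = 2704; TS = 5408.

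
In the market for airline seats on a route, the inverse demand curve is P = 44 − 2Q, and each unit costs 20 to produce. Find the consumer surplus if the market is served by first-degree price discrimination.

CS = 0

With perfect price discrimination, output is the efficient level Q = 12 (where demand meets MC), but every buyer pays their willingness to pay: CS = 0 and PS = total surplus.
CS = 0.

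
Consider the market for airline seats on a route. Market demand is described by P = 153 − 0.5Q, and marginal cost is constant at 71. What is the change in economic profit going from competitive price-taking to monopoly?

Competitive firms price at marginal cost: P = 71, giving Q = 164.
Profit = (71 − 71)·164 = 0.
Monopoly sets MR = MC: 153 − Q = 71 ⇒ Q = 82, P = 153 − 0.5·82 = 112.
Profit = (112 − 71)·82 = 3362.
Change in economic profit: 3362 − 0 = 3362.

Economic profit rises by 3362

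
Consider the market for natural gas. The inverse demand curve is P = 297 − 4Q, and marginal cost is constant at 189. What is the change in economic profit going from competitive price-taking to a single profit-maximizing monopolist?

Under competition P = MC = 189, so Q = (297 − 189)/4 = 27.
Profit = (189 − 189)·27 = 0.
The monopolist equates marginal revenue to marginal cost: 297 − 8Q = 189, so Q = 13.5. From demand, P = 243.
Profit = (243 − 189)·13.5 = 729.
Change in economic profit: 729 − 0 = 729.

π rises by 729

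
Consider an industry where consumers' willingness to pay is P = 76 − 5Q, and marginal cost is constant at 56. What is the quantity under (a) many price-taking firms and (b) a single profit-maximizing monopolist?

Perfect competition: P = MC = 56, so 76 − 5Q = 56 and Q = 4.
Monopoly sets MR = MC: 76 − 10Q = 56 ⇒ Q = 2, P = 76 − 5·2 = 66.

Competition: Q = 4; Monopoly: Q = 2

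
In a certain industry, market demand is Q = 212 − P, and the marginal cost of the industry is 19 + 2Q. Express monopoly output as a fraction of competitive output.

Inverting demand: P = 212 − Q.
The monopolist equates marginal revenue to marginal cost: 212 − 2Q = 19 + 2Q, so Q = 48.25. From demand, P = 163.75.
Under competition P = MC: 212 − Q = 19 + 2Q ⇒ Q = 193/3, P = 443/3.
Ratio Q_m/Q_c = 48.25/(193/3) = 0.75.

Q_m/Q_c = 0.75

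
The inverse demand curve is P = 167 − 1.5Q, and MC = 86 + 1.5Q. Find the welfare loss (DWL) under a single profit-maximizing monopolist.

Under competition P = MC: 167 − 1.5Q = 86 + 1.5Q ⇒ Q = 27, P = 126.5.
Monopoly sets MR = MC: 167 − 3Q = 86 + 1.5Q ⇒ Q = 18, P = 167 − 1.5·18 = 140.
CS = ½·(167 − 126.5)·27 = 546.75; PS = (126.5·27 − 86·27 − ½·1.5·27²) = 546.75; TS = 1093.5.
CS = ½·(167 − 140)·18 = 243; PS = (140·18 − 86·18 − ½·1.5·18²) = 729; TS = 972.
DWL = 1093.5 − 972 = 121.5.

DWL = 121.5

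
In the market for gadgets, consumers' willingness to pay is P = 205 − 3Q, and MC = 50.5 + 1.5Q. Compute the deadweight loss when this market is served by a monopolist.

Under competition P = MC: 205 − 3Q = 50.5 + 1.5Q ⇒ Q = 103/3, P = 102.
The monopolist equates marginal revenue to marginal cost: 205 − 6Q = 50.5 + 1.5Q, so Q = 20.6. From demand, P = 143.2.
CS = ½·(205 − 102)·103/3 = 10609/6; PS = (102·103/3 − 50.5·103/3 − ½·1.5·(103/3)²) = 10609/12; TS = 2652.25.
CS = ½·(205 − 143.2)·20.6 = 636.54; PS = (143.2·20.6 − 50.5·20.6 − ½·1.5·20.6²) = 1591.35; TS = 2227.89.
DWL = 2652.25 − 2227.89 = 424.36.

DWL = 424.36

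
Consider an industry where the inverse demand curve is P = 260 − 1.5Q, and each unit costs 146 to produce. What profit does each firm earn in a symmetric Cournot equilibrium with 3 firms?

Cournot with 3 identical firms: the symmetric best-response condition is 260 − 6q = 146. Each firm produces q = 19, total output Q = 57, price P = 174.5.
Each firm's profit = (174.5 − 146)·19 = 541.5.

π_i = 541.5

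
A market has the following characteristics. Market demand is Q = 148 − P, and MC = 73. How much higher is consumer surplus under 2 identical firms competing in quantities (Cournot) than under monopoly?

Consumer surplus rises by 546.875

Inverting demand: P = 148 − Q.
The monopolist equates marginal revenue to marginal cost: 148 − 2Q = 73, so Q = 37.5. From demand, P = 110.5.
CS = ½·(148 − 110.5)·37.5 = 703.125.
Cournot with 2 identical firms: the symmetric best-response condition is 148 − 3q = 73. Each firm produces q = 25, total output Q = 50, price P = 98.
CS = ½·(148 − 98)·50 = 1250.
Change in consumer surplus: 1250 − 703.125 = 546.875.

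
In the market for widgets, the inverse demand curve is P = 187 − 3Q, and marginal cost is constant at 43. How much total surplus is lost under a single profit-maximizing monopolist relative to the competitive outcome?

DWL = 864

Under competition P = MC = 43, so Q = (187 − 43)/3 = 48.
A monopolist chooses Q where MR = MC. MR = 187 − 6Q; setting this equal to 43 gives Q = 24 and P = 115.
DWL is the triangle between Q = 24 and Q = 48: ½·(48 − 24)·(115 − 43) = 864.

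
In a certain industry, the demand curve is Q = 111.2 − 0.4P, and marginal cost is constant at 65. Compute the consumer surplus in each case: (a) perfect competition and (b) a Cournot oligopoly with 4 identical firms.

Competition: CS = 9073.8; Cournot: CS = 5807.232

Inverting demand: P = 278 − 2.5Q.
Under competition P = MC = 65, so Q = (278 − 65)/2.5 = 85.2.
CS = ½·(278 − 65)·85.2 = 9073.8.
Cournot with 4 identical firms: the symmetric best-response condition is 278 − 12.5q = 65. Each firm produces q = 17.04, total output Q = 68.16, price P = 107.6.
CS = ½·(278 − 107.6)·68.16 = 5807.232.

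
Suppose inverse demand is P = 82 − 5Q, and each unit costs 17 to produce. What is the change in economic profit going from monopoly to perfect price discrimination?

Monopoly sets MR = MC: 82 − 10Q = 17 ⇒ Q = 6.5, P = 82 − 5·6.5 = 49.5.
Profit = (49.5 − 17)·6.5 = 211.25.
Under first-degree price discrimination the firm charges each unit its demand price and produces up to where P = MC, i.e. Q = 13. Consumer surplus is zero; producer surplus equals total surplus.
PS equals the full surplus area, 422.5. Profit = 422.5 = 422.5.
Change in economic profit: 422.5 − 211.25 = 211.25.

Economic profit rises by 211.25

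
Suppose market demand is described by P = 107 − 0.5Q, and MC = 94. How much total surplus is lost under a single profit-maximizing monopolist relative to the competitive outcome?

Under competition P = MC = 94, so Q = (107 − 94)/0.5 = 26.
Monopoly sets MR = MC: 107 − Q = 94 ⇒ Q = 13, P = 107 − 0.5·13 = 100.5.
DWL is the triangle between Q = 13 and Q = 26: ½·(26 − 13)·(100.5 − 94) = 42.25.

DWL = 42.25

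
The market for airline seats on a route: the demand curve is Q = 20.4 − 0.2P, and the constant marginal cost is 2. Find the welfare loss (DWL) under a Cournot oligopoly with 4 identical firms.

DWL = 40

Inverting demand: P = 102 − 5Q.
Perfect competition: P = MC = 2, so 102 − 5Q = 2 and Q = 20.
In a 4-firm Cournot equilibrium, symmetry and the first-order condition give q = (102 − 2)/(25) = 4. So Q = 16 and P = 22.
DWL is the triangle between Q = 16 and Q = 20: ½·(20 − 16)·(22 − 2) = 40.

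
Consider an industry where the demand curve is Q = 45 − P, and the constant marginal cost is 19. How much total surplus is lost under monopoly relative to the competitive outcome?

DWL = 84.5

Inverting demand: P = 45 − Q.
Competitive firms price at marginal cost: P = 19, giving Q = 26.
A monopolist chooses Q where MR = MC. MR = 45 − 2Q; setting this equal to 19 gives Q = 13 and P = 32.
DWL is the triangle between Q = 13 and Q = 26: ½·(26 − 13)·(32 − 19) = 84.5.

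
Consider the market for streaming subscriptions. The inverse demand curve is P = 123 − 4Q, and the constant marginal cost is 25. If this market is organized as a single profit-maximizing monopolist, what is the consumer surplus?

Monopoly sets MR = MC: 123 − 8Q = 25 ⇒ Q = 12.25, P = 123 − 4·12.25 = 74.
CS = ½·(123 − 74)·12.25 = 300.125.

CS = 300.125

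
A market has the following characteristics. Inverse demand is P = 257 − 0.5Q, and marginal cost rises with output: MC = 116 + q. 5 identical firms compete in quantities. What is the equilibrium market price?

In a 5-firm Cournot equilibrium, symmetry and the first-order condition give q = (257 − 116)/(4) = 35.25. So Q = 176.25 and P = 168.875.

P = 168.875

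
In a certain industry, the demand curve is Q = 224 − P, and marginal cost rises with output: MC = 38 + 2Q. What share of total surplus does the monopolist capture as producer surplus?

Inverting demand: P = 224 − Q.
Monopoly sets MR = MC: 224 − 2Q = 38 + 2Q ⇒ Q = 46.5, P = 224 − 46.5 = 177.5.
CS = ½·(224 − 177.5)·46.5 = 1081.125.
PS = P·Q − VC(Q) = 177.5·46.5 − (38·46.5 + ½·2·46.5²) = 4324.5.
Share captured = PS/TS = 4324.5/5405.625 = 0.8.

PS/TS = 0.8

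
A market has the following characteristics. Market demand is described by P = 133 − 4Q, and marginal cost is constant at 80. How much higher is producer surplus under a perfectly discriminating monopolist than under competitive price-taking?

Producer surplus rises by 351.125

Under competition P = MC = 80, so Q = (133 − 80)/4 = 13.25.
PS = (80 − 80)·13.25 = 0.
Under first-degree price discrimination the firm charges each unit its demand price and produces up to where P = MC, i.e. Q = 13.25. Consumer surplus is zero; producer surplus equals total surplus.
PS = ½·(133 − 80)·13.25 = 351.125.
Change in producer surplus: 351.125 − 0 = 351.125.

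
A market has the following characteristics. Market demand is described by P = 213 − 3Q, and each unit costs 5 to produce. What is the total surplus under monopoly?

TS = 5408

A monopolist chooses Q where MR = MC. MR = 213 − 6Q; setting this equal to 5 gives Q = 104/3 and P = 109.
CS = ½·(213 − 109)·104/3 = 5408/3; PS = (109 − 5)·104/3 = 10816/3; TS = 5408.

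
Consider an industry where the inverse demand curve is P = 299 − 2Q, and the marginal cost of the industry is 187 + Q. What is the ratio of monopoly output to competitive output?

Monopoly sets MR = MC: 299 − 4Q = 187 + Q ⇒ Q = 22.4, P = 299 − 2·22.4 = 254.2.
Under competition P = MC: 299 − 2Q = 187 + Q ⇒ Q = 112/3, P = 673/3.
Ratio Q_m/Q_c = 22.4/(112/3) = 0.6.

Q_m/Q_c = 0.6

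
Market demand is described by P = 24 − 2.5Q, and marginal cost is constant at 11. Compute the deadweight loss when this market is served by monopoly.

Under competition P = MC = 11, so Q = (24 − 11)/2.5 = 5.2.
The monopolist equates marginal revenue to marginal cost: 24 − 5Q = 11, so Q = 2.6. From demand, P = 17.5.
DWL is the triangle between Q = 2.6 and Q = 5.2: ½·(5.2 − 2.6)·(17.5 − 11) = 8.45.

DWL = 8.45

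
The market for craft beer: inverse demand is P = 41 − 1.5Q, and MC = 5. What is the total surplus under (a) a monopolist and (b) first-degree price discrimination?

Monopoly: TS = 324; Perfect PD: TS = 432

The monopolist equates marginal revenue to marginal cost: 41 − 3Q = 5, so Q = 12. From demand, P = 23.
CS = ½·(41 − 23)·12 = 108; PS = (23 − 5)·12 = 216; TS = 324.
A perfectly discriminating monopolist sells every unit with P(Q) ≥ MC(Q), so output equals the competitive quantity Q = 24. Each buyer pays their reservation price, so CS = 0 and the firm captures all surplus.
TS = 432 (equal to competitive TS).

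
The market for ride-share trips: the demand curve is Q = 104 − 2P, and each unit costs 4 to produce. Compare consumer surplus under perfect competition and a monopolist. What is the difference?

CS falls by 1728

Inverting demand: P = 52 − 0.5Q.
Perfect competition: P = MC = 4, so 52 − 0.5Q = 4 and Q = 96.
CS = ½·(52 − 4)·96 = 2304.
The monopolist equates marginal revenue to marginal cost: 52 − Q = 4, so Q = 48. From demand, P = 28.
CS = ½·(52 − 28)·48 = 576.
Change in consumer surplus: 576 − 2304 = −1728.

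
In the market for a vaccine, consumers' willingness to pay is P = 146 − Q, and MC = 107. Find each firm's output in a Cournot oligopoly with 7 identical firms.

q_i = 4.875

Cournot with 7 identical firms: the symmetric best-response condition is 146 − 8q = 107. Each firm produces q = 4.875, total output Q = 34.125, price P = 111.875.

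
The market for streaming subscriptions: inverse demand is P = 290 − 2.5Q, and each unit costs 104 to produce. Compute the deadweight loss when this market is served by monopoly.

Perfect competition: P = MC = 104, so 290 − 2.5Q = 104 and Q = 74.4.
Monopoly sets MR = MC: 290 − 5Q = 104 ⇒ Q = 37.2, P = 290 − 2.5·37.2 = 197.
DWL is the triangle between Q = 37.2 and Q = 74.4: ½·(74.4 − 37.2)·(197 − 104) = 1729.8.

DWL = 1729.8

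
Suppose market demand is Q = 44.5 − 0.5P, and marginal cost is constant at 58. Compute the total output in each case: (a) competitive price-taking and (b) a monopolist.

Competition: Q = 15.5; Monopoly: Q = 7.75

Inverting demand: P = 89 − 2Q.
Under competition P = MC = 58, so Q = (89 − 58)/2 = 15.5.
Monopoly sets MR = MC: 89 − 4Q = 58 ⇒ Q = 7.75, P = 89 − 2·7.75 = 73.5.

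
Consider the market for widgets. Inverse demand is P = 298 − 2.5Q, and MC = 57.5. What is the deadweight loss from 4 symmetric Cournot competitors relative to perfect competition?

DWL = 462.722

Competitive firms price at marginal cost: P = 57.5, giving Q = 96.2.
In a 4-firm Cournot equilibrium, symmetry and the first-order condition give q = (298 − 57.5)/(12.5) = 19.24. So Q = 76.96 and P = 105.6.
DWL is the triangle between Q = 76.96 and Q = 96.2: ½·(96.2 − 76.96)·(105.6 − 57.5) = 462.722.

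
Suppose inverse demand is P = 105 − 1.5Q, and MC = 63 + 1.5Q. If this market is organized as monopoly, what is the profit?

Profit = 196

A monopolist chooses Q where MR = MC. MR = 105 − 3Q; setting this equal to 63 + 1.5Q gives Q = 28/3 and P = 91.
Profit = 91·28/3 − (63·28/3 + ½·1.5·(28/3)²) = 196.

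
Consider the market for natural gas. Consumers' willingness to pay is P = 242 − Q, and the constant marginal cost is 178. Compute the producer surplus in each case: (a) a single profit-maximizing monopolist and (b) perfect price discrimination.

Monopoly: PS = 1024; Perfect PD: PS = 2048

Monopoly sets MR = MC: 242 − 2Q = 178 ⇒ Q = 32, P = 242 − 32 = 210.
PS = (210 − 178)·32 = 1024.
Under first-degree price discrimination the firm charges each unit its demand price and produces up to where P = MC, i.e. Q = 64. Consumer surplus is zero; producer surplus equals total surplus.
PS = ½·(242 − 178)·64 = 2048.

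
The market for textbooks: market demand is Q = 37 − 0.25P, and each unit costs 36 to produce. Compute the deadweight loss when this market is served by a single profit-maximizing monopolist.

Inverting demand: P = 148 − 4Q.
Perfect competition: P = MC = 36, so 148 − 4Q = 36 and Q = 28.
Monopoly sets MR = MC: 148 − 8Q = 36 ⇒ Q = 14, P = 148 − 4·14 = 92.
DWL is the triangle between Q = 14 and Q = 28: ½·(28 − 14)·(92 − 36) = 392.

DWL = 392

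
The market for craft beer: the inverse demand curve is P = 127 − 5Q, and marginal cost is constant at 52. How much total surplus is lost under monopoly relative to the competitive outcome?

DWL = 140.625

Under competition P = MC = 52, so Q = (127 − 52)/5 = 15.
A monopolist chooses Q where MR = MC. MR = 127 − 10Q; setting this equal to 52 gives Q = 7.5 and P = 89.5.
DWL is the triangle between Q = 7.5 and Q = 15: ½·(15 − 7.5)·(89.5 − 52) = 140.625.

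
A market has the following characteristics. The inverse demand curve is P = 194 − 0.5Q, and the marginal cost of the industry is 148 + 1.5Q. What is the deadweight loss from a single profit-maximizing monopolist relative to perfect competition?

DWL = 21.16

Competitive equilibrium sets price equal to marginal cost: 194 − 0.5Q = 148 + 1.5Q, so Q = 23 and P = 182.5.
A monopolist chooses Q where MR = MC. MR = 194 − Q; setting this equal to 148 + 1.5Q gives Q = 18.4 and P = 184.8.
CS = ½·(194 − 182.5)·23 = 132.25; PS = (182.5·23 − 148·23 − ½·1.5·23²) = 396.75; TS = 529.
CS = ½·(194 − 184.8)·18.4 = 84.64; PS = (184.8·18.4 − 148·18.4 − ½·1.5·18.4²) = 423.2; TS = 507.84.
DWL = 529 − 507.84 = 21.16.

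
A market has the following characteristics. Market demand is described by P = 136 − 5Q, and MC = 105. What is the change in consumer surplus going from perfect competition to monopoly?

CS falls by 72.075

Competitive firms price at marginal cost: P = 105, giving Q = 6.2.
CS = ½·(136 − 105)·6.2 = 96.1.
The monopolist equates marginal revenue to marginal cost: 136 − 10Q = 105, so Q = 3.1. From demand, P = 120.5.
CS = ½·(136 − 120.5)·3.1 = 24.025.
Change in consumer surplus: 24.025 − 96.1 = −72.075.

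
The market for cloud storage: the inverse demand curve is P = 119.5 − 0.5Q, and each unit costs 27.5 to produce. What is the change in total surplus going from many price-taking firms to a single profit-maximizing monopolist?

Total surplus falls by 2116

Under competition P = MC = 27.5, so Q = (119.5 − 27.5)/0.5 = 184.
CS = ½·(119.5 − 27.5)·184 = 8464; PS = (27.5 − 27.5)·184 = 0; TS = 8464.
Monopoly sets MR = MC: 119.5 − Q = 27.5 ⇒ Q = 92, P = 119.5 − 0.5·92 = 73.5.
CS = ½·(119.5 − 73.5)·92 = 2116; PS = (73.5 − 27.5)·92 = 4232; TS = 6348.
Change in total surplus: 6348 − 8464 = −2116.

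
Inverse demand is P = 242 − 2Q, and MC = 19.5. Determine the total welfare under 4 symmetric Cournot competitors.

In a 4-firm Cournot equilibrium, symmetry and the first-order condition give q = (242 − 19.5)/(10) = 22.25. So Q = 89 and P = 64.
CS = ½·(242 − 64)·89 = 7921; PS = (64 − 19.5)·89 = 3960.5; TS = 11881.5.

TS = 11881.5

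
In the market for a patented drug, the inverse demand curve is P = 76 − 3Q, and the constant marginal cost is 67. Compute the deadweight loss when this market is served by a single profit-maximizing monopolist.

DWL = 3.375

Perfect competition: P = MC = 67, so 76 − 3Q = 67 and Q = 3.
A monopolist chooses Q where MR = MC. MR = 76 − 6Q; setting this equal to 67 gives Q = 1.5 and P = 71.5.
DWL is the triangle between Q = 1.5 and Q = 3: ½·(3 − 1.5)·(71.5 − 67) = 3.375.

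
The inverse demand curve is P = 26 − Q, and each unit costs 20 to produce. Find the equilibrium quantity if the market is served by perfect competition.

Q = 6

Under competition P = MC = 20, so Q = (26 − 20)/1 = 6.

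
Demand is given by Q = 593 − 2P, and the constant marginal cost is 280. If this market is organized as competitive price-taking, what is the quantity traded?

Q = 33

Inverting demand: P = 296.5 − 0.5Q.
Perfect competition: P = MC = 280, so 296.5 − 0.5Q = 280 and Q = 33.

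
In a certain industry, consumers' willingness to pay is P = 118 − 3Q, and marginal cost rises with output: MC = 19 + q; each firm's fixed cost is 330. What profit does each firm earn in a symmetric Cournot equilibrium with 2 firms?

π_i = 13.035

In a 2-firm Cournot equilibrium, symmetry and the first-order condition give q = (118 − 19)/(10) = 9.9. So Q = 19.8 and P = 58.6.
Each firm's profit = 58.6·9.9 − (19·9.9 + ½·1·9.9²) − 330 = 13.035.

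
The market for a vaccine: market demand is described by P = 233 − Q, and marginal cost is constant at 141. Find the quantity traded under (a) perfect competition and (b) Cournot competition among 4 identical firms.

Competition: Q = 92; Cournot: Q = 73.6

Under competition P = MC = 141, so Q = (233 − 141)/1 = 92.
In a 4-firm Cournot equilibrium, symmetry and the first-order condition give q = (233 − 141)/(5) = 18.4. So Q = 73.6 and P = 159.4.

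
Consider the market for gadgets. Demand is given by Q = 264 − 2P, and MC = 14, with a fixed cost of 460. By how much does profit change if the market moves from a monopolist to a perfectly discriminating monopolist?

π rises by 6962

Inverting demand: P = 132 − 0.5Q.
A monopolist chooses Q where MR = MC. MR = 132 − Q; setting this equal to 14 gives Q = 118 and P = 73.
Profit = (73 − 14)·118 − 460 = 6502.
A perfectly discriminating monopolist sells every unit with P(Q) ≥ MC(Q), so output equals the competitive quantity Q = 236. Each buyer pays their reservation price, so CS = 0 and the firm captures all surplus.
PS equals the full surplus area, 13924. Profit = 13924 − 460 = 13464.
Change in profit: 13464 − 6502 = 6962.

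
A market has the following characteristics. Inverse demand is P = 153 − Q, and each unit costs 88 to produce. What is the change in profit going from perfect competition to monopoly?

Under competition P = MC = 88, so Q = (153 − 88)/1 = 65.
Profit = (88 − 88)·65 = 0.
The monopolist equates marginal revenue to marginal cost: 153 − 2Q = 88, so Q = 32.5. From demand, P = 120.5.
Profit = (120.5 − 88)·32.5 = 1056.25.
Change in profit: 1056.25 − 0 = 1056.25.

π rises by 1056.25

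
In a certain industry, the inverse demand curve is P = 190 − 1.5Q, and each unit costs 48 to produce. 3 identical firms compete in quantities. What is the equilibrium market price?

P = 83.5

With 3 symmetric Cournot firms, each firm's FOC gives 190 − 6q = 48, so q = 71/3, Q = 3·71/3 = 71, and P = 83.5.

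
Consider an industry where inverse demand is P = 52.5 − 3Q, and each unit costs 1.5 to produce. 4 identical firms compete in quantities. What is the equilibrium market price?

With 4 symmetric Cournot firms, each firm's FOC gives 52.5 − 15q = 1.5, so q = 3.4, Q = 4·3.4 = 13.6, and P = 11.7.

P = 11.7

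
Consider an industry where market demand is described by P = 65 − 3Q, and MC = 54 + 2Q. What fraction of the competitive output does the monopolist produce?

Q_m/Q_c = 0.625

Monopoly sets MR = MC: 65 − 6Q = 54 + 2Q ⇒ Q = 1.375, P = 65 − 3·1.375 = 60.875.
Competitive equilibrium sets price equal to marginal cost: 65 − 3Q = 54 + 2Q, so Q = 2.2 and P = 58.4.
Ratio Q_m/Q_c = 1.375/2.2 = 0.625.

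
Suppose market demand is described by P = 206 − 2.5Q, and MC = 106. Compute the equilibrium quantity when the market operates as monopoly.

The monopolist equates marginal revenue to marginal cost: 206 − 5Q = 106, so Q = 20. From demand, P = 156.

Q = 20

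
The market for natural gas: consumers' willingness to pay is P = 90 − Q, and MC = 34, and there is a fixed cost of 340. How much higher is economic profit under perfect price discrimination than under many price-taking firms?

Competitive firms price at marginal cost: P = 34, giving Q = 56.
Profit = (34 − 34)·56 − 340 = −340.
With perfect price discrimination, output is the efficient level Q = 56 (where demand meets MC), but every buyer pays their willingness to pay: CS = 0 and PS = total surplus.
PS equals the full surplus area, 1568. Profit = 1568 − 340 = 1228.
Change in economic profit: 1228 − −340 = 1568.

Economic profit rises by 1568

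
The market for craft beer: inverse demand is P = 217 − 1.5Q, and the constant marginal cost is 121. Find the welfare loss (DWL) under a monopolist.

Perfect competition: P = MC = 121, so 217 − 1.5Q = 121 and Q = 64.
Monopoly sets MR = MC: 217 − 3Q = 121 ⇒ Q = 32, P = 217 − 1.5·32 = 169.
DWL is the triangle between Q = 32 and Q = 64: ½·(64 − 32)·(169 − 121) = 768.

DWL = 768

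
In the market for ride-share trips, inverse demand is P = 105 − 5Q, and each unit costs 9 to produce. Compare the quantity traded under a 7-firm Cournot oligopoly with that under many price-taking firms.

In a 7-firm Cournot equilibrium, symmetry and the first-order condition give q = (105 − 9)/(40) = 2.4. So Q = 16.8 and P = 21.
Under competition P = MC = 9, so Q = (105 − 9)/5 = 19.2.

Cournot: Q = 16.8; Competition: Q = 19.2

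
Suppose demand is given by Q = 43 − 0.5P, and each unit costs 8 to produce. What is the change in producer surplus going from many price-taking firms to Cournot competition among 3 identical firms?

Inverting demand: P = 86 − 2Q.
Perfect competition: P = MC = 8, so 86 − 2Q = 8 and Q = 39.
PS = (8 − 8)·39 = 0.
With 3 symmetric Cournot firms, each firm's FOC gives 86 − 8q = 8, so q = 9.75, Q = 3·9.75 = 29.25, and P = 27.5.
PS = (27.5 − 8)·29.25 = 570.375.
Change in producer surplus: 570.375 − 0 = 570.375.

Producer surplus rises by 570.375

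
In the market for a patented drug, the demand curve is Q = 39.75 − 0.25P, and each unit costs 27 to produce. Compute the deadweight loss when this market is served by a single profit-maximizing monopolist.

DWL = 544.5

Inverting demand: P = 159 − 4Q.
Under competition P = MC = 27, so Q = (159 − 27)/4 = 33.
A monopolist chooses Q where MR = MC. MR = 159 − 8Q; setting this equal to 27 gives Q = 16.5 and P = 93.
DWL is the triangle between Q = 16.5 and Q = 33: ½·(33 − 16.5)·(93 − 27) = 544.5.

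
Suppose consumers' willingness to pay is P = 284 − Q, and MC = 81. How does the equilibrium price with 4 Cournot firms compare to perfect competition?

In a 4-firm Cournot equilibrium, symmetry and the first-order condition give q = (284 − 81)/(5) = 40.6. So Q = 162.4 and P = 121.6.
Perfect competition: P = MC = 81, so 284 − Q = 81 and Q = 203.

Cournot: P = 121.6; Competition: P = 81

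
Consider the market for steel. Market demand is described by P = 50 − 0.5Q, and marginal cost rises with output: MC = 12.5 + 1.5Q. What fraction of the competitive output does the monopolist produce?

A monopolist chooses Q where MR = MC. MR = 50 − Q; setting this equal to 12.5 + 1.5Q gives Q = 15 and P = 42.5.
Under competition P = MC: 50 − 0.5Q = 12.5 + 1.5Q ⇒ Q = 18.75, P = 40.625.
Ratio Q_m/Q_c = 15/18.75 = 0.8.

Q_m/Q_c = 0.8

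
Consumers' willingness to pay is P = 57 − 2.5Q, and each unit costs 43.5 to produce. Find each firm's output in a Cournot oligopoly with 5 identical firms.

q_i = 0.9

Cournot with 5 identical firms: the symmetric best-response condition is 57 − 15q = 43.5. Each firm produces q = 0.9, total output Q = 4.5, price P = 45.75.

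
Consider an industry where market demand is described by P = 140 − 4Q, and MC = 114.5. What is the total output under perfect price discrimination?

Q = 6.375

A perfectly discriminating monopolist sells every unit with P(Q) ≥ MC(Q), so output equals the competitive quantity Q = 6.375. Each buyer pays their reservation price, so CS = 0 and the firm captures all surplus.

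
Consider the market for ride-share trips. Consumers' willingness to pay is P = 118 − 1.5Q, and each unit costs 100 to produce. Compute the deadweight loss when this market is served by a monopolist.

DWL = 27

Perfect competition: P = MC = 100, so 118 − 1.5Q = 100 and Q = 12.
A monopolist chooses Q where MR = MC. MR = 118 − 3Q; setting this equal to 100 gives Q = 6 and P = 109.
DWL is the triangle between Q = 6 and Q = 12: ½·(12 − 6)·(109 − 100) = 27.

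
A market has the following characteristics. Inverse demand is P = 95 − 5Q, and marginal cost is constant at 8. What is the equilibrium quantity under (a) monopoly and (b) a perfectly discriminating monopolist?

A monopolist chooses Q where MR = MC. MR = 95 − 10Q; setting this equal to 8 gives Q = 8.7 and P = 51.5.
With perfect price discrimination, output is the efficient level Q = 17.4 (where demand meets MC), but every buyer pays their willingness to pay: CS = 0 and PS = total surplus.

Monopoly: Q = 8.7; Perfect PD: Q = 17.4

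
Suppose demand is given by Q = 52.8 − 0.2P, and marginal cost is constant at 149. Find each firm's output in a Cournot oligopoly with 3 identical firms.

q_i = 5.75

Inverting demand: P = 264 − 5Q.
Cournot with 3 identical firms: the symmetric best-response condition is 264 − 20q = 149. Each firm produces q = 5.75, total output Q = 17.25, price P = 177.75.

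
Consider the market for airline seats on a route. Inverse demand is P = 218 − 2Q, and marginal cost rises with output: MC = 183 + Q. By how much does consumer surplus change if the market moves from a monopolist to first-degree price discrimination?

Monopoly sets MR = MC: 218 − 4Q = 183 + Q ⇒ Q = 7, P = 218 − 2·7 = 204.
CS = ½·(218 − 204)·7 = 49.
With perfect price discrimination, output is the efficient level Q = 35/3 (where demand meets MC), but every buyer pays their willingness to pay: CS = 0 and PS = total surplus.
CS = 0.
Change in consumer surplus: 0 − 49 = −49.

Consumer surplus falls by 49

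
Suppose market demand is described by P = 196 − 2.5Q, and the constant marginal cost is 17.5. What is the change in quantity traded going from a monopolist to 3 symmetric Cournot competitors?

Quantity traded rises by 17.85

The monopolist equates marginal revenue to marginal cost: 196 − 5Q = 17.5, so Q = 35.7. From demand, P = 106.75.
With 3 symmetric Cournot firms, each firm's FOC gives 196 − 10q = 17.5, so q = 17.85, Q = 3·17.85 = 53.55, and P = 62.125.
Change in quantity traded: 53.55 − 35.7 = 17.85.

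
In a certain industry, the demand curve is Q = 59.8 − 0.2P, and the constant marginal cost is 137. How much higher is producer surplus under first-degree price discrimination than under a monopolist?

Producer surplus rises by 1312.2

Inverting demand: P = 299 − 5Q.
The monopolist equates marginal revenue to marginal cost: 299 − 10Q = 137, so Q = 16.2. From demand, P = 218.
PS = (218 − 137)·16.2 = 1312.2.
With perfect price discrimination, output is the efficient level Q = 32.4 (where demand meets MC), but every buyer pays their willingness to pay: CS = 0 and PS = total surplus.
PS = ½·(299 − 137)·32.4 = 2624.4.
Change in producer surplus: 2624.4 − 1312.2 = 1312.2.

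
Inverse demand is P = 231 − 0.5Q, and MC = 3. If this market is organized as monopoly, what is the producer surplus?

PS = 25992

Monopoly sets MR = MC: 231 − Q = 3 ⇒ Q = 228, P = 231 − 0.5·228 = 117.
PS = (117 − 3)·228 = 25992.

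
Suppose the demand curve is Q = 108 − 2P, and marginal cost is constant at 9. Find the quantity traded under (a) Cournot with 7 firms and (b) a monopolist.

Cournot: Q = 78.75; Monopoly: Q = 45

Inverting demand: P = 54 − 0.5Q.
Cournot with 7 identical firms: the symmetric best-response condition is 54 − 4q = 9. Each firm produces q = 11.25, total output Q = 78.75, price P = 14.625.
The monopolist equates marginal revenue to marginal cost: 54 − Q = 9, so Q = 45. From demand, P = 31.5.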